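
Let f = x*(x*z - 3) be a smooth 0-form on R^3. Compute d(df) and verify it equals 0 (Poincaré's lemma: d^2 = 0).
d(df) = 0

Step 1: df = sum_i (∂f/∂x_i) dx_i = (2*x*z - 3) dx + (0) dy + (x^2) dz.
Step 2: Apply d again. Using the 1-form formula, the coefficient of dx ∧ dy in d(df) is ∂^2 f/∂x ∂y - ∂^2 f/∂y ∂x = (0) - (0) = 0 (equality of mixed partials for smooth f).
Similarly for dx ∧ dz and dy ∧ dz — all coefficients vanish. So d(df) = 0.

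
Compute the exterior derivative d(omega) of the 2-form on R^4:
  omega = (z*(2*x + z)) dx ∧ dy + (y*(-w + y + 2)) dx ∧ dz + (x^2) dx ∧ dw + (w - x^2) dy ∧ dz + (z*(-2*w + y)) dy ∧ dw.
d(omega) = (w - 2*y + 2*z - 2) dx ∧ dy ∧ dz + (-y) dx ∧ dz ∧ dw + (2*w - y + 1) dy ∧ dz ∧ dw

For a 2-form omega = sum_{i<j} g_{ij} dx_i ∧ dx_j, the exterior derivative is
  d(omega) = sum_{i<j} d(g_{ij}) ∧ dx_i ∧ dx_j = sum_{i<j, k} (∂g_{ij}/∂x_k) dx_k ∧ dx_i ∧ dx_j.
Expand each term, using dx_k ∧ dx_i ∧ dx_j = sgn(permutation) dx_{(a)} ∧ dx_{(b)} ∧ dx_{(c)} with (a < b < c) sorted:
  d(z*(2*x + z)) includes (∂/∂z)(z*(2*x + z)) dz = (2*x + 2*z) dz, which multiplied by dx ∧ dy gives (2*x + 2*z) dx ∧ dy ∧ dz
  d(y*(-w + y + 2)) includes (∂/∂y)(y*(-w + y + 2)) dy = (-w + 2*y + 2) dy, which multiplied by dx ∧ dz gives (w - 2*y - 2) dx ∧ dy ∧ dz
  d(y*(-w + y + 2)) includes (∂/∂w)(y*(-w + y + 2)) dw = (-y) dw, which multiplied by dx ∧ dz gives (-y) dx ∧ dz ∧ dw
  d(w - x^2) includes (∂/∂x)(w - x^2) dx = (-2*x) dx, which multiplied by dy ∧ dz gives (-2*x) dx ∧ dy ∧ dz
  d(w - x^2) includes (∂/∂w)(w - x^2) dw = (1) dw, which multiplied by dy ∧ dz gives (1) dy ∧ dz ∧ dw
  d(z*(-2*w + y)) includes (∂/∂z)(z*(-2*w + y)) dz = (-2*w + y) dz, which multiplied by dy ∧ dw gives (2*w - y) dy ∧ dz ∧ dw
Collecting like 3-forms: d(omega) = (w - 2*y + 2*z - 2) dx ∧ dy ∧ dz + (-y) dx ∧ dz ∧ dw + (2*w - y + 1) dy ∧ dz ∧ dw.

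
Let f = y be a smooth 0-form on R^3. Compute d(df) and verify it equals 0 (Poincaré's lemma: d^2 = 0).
d(df) = 0

Step 1: df = sum_i (∂f/∂x_i) dx_i = (0) dx + (1) dy + (0) dz.
Step 2: Apply d again. Using the 1-form formula, the coefficient of dx ∧ dy in d(df) is ∂^2 f/∂x ∂y - ∂^2 f/∂y ∂x = (0) - (0) = 0 (equality of mixed partials for smooth f).
Similarly for dx ∧ dz and dy ∧ dz — all coefficients vanish. So d(df) = 0.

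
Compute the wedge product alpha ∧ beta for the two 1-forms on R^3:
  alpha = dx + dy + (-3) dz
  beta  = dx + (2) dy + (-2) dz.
alpha ∧ beta = (1) dx ∧ dy + (1) dx ∧ dz + (4) dy ∧ dz

Distribute the wedge, using dx_i ∧ dx_j = -dx_j ∧ dx_i and dx_i ∧ dx_i = 0. For each pair (i, j) with i < j, the coefficient of dx_i ∧ dx_j in alpha ∧ beta is (alpha_i * beta_j - alpha_j * beta_i). Collecting: alpha ∧ beta = (1) dx ∧ dy + (1) dx ∧ dz + (4) dy ∧ dz.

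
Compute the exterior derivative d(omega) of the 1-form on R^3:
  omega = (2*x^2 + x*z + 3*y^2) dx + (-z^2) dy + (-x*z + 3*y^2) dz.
d(omega) = (-6*y) dx ∧ dy + (-x - z) dx ∧ dz + (6*y + 2*z) dy ∧ dz

For a 1-form omega = sum_i f_i dx_i, the exterior derivative is
  d(omega) = sum_{i < j} (∂f_j/∂x_i - ∂f_i/∂x_j) dx_i ∧ dx_j.
  coefficient of dx ∧ dy: ∂f_2/∂x - ∂f_1/∂y = ∂(-z^2)/∂x - ∂(2*x^2 + x*z + 3*y^2)/∂y = -6*y
  coefficient of dx ∧ dz: ∂f_3/∂x - ∂f_1/∂z = ∂(-x*z + 3*y^2)/∂x - ∂(2*x^2 + x*z + 3*y^2)/∂z = -x - z
  coefficient of dy ∧ dz: ∂f_3/∂y - ∂f_2/∂z = ∂(-x*z + 3*y^2)/∂y - ∂(-z^2)/∂z = 6*y + 2*z
Assembling: d(omega) = (-6*y) dx ∧ dy + (-x - z) dx ∧ dz + (6*y + 2*z) dy ∧ dz.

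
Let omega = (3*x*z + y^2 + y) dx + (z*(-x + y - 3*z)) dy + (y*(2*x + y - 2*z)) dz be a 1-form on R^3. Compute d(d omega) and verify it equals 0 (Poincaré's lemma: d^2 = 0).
d(d omega) = 0

Step 1: d omega = sum_{i<j} (∂f_j/∂x_i - ∂f_i/∂x_j) dx_i ∧ dx_j:
  coeff of dx ∧ dy: -2*y - z - 1
  coeff of dx ∧ dz: -3*x + 2*y
  coeff of dy ∧ dz: 3*x + y + 4*z
Step 2: Apply d again to each 2-form coefficient. The only possible 3-form in R^3 is dx ∧ dy ∧ dz, with coefficient
  ∂(coeff of dy∧dz)/∂x - ∂(coeff of dx∧dz)/∂y + ∂(coeff of dx∧dy)/∂z
  = ∂/∂x (3*x + y + 4*z) - ∂/∂y (-3*x + 2*y) + ∂/∂z (-2*y - z - 1).
Each of these terms simplifies to sums of mixed partials that cancel in pairs. The result is 0 (by equality of mixed partials for smooth functions — Schwarz / Clairaut).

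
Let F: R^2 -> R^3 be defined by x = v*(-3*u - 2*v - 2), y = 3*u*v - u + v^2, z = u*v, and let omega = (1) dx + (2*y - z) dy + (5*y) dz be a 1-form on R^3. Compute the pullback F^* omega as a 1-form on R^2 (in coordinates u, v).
F^* omega = (30*u*v^2 - 16*u*v + 2*u + 11*v^3 - 2*v^2 - 3*v) du + (30*u^2*v - 11*u^2 + 21*u*v^2 - 4*u*v - 3*u + 4*v^3 - 4*v - 2) dv

Using F^*(f dg) = (f ∘ F) d(g ∘ F), substitute each coordinate x_i by F_i(u, v) in f_i, and replace dx_i by d F_i = (∂F_i/∂u) du + (∂F_i/∂v) dv.
  For the x component: f_1(F) = 1; d F_1 = (-3*v) du + (-3*u - 4*v - 2) dv
  For the y component: f_2(F) = 5*u*v - 2*u + 2*v^2; d F_2 = (3*v - 1) du + (3*u + 2*v) dv
  For the z component: f_3(F) = 15*u*v - 5*u + 5*v^2; d F_3 = (v) du + (u) dv
Combining and collecting du, dv coefficients:
  coeff of du: 30*u*v^2 - 16*u*v + 2*u + 11*v^3 - 2*v^2 - 3*v
  coeff of dv: 30*u^2*v - 11*u^2 + 21*u*v^2 - 4*u*v - 3*u + 4*v^3 - 4*v - 2
F^* omega = (30*u*v^2 - 16*u*v + 2*u + 11*v^3 - 2*v^2 - 3*v) du + (30*u^2*v - 11*u^2 + 21*u*v^2 - 4*u*v - 3*u + 4*v^3 - 4*v - 2) dv.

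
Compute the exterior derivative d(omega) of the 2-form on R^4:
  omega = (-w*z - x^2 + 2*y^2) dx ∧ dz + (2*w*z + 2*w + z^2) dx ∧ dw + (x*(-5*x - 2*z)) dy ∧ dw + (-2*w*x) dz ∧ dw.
d(omega) = (-4*y) dx ∧ dy ∧ dz + (-4*w - 3*z) dx ∧ dz ∧ dw + (-10*x - 2*z) dx ∧ dy ∧ dw + (2*x) dy ∧ dz ∧ dw

For a 2-form omega = sum_{i<j} g_{ij} dx_i ∧ dx_j, the exterior derivative is
  d(omega) = sum_{i<j} d(g_{ij}) ∧ dx_i ∧ dx_j = sum_{i<j, k} (∂g_{ij}/∂x_k) dx_k ∧ dx_i ∧ dx_j.
Expand each term, using dx_k ∧ dx_i ∧ dx_j = sgn(permutation) dx_{(a)} ∧ dx_{(b)} ∧ dx_{(c)} with (a < b < c) sorted:
  d(-w*z - x^2 + 2*y^2) includes (∂/∂y)(-w*z - x^2 + 2*y^2) dy = (4*y) dy, which multiplied by dx ∧ dz gives (-4*y) dx ∧ dy ∧ dz
  d(-w*z - x^2 + 2*y^2) includes (∂/∂w)(-w*z - x^2 + 2*y^2) dw = (-z) dw, which multiplied by dx ∧ dz gives (-z) dx ∧ dz ∧ dw
  d(2*w*z + 2*w + z^2) includes (∂/∂z)(2*w*z + 2*w + z^2) dz = (2*w + 2*z) dz, which multiplied by dx ∧ dw gives (-2*w - 2*z) dx ∧ dz ∧ dw
  d(x*(-5*x - 2*z)) includes (∂/∂x)(x*(-5*x - 2*z)) dx = (-10*x - 2*z) dx, which multiplied by dy ∧ dw gives (-10*x - 2*z) dx ∧ dy ∧ dw
  d(x*(-5*x - 2*z)) includes (∂/∂z)(x*(-5*x - 2*z)) dz = (-2*x) dz, which multiplied by dy ∧ dw gives (2*x) dy ∧ dz ∧ dw
  d(-2*w*x) includes (∂/∂x)(-2*w*x) dx = (-2*w) dx, which multiplied by dz ∧ dw gives (-2*w) dx ∧ dz ∧ dw
Collecting like 3-forms: d(omega) = (-4*y) dx ∧ dy ∧ dz + (-4*w - 3*z) dx ∧ dz ∧ dw + (-10*x - 2*z) dx ∧ dy ∧ dw + (2*x) dy ∧ dz ∧ dw.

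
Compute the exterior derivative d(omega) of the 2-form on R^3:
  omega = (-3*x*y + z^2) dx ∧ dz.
d(omega) = (3*x) dx ∧ dy ∧ dz

For a 2-form omega = sum_{i<j} g_{ij} dx_i ∧ dx_j, the exterior derivative is
  d(omega) = sum_{i<j} d(g_{ij}) ∧ dx_i ∧ dx_j = sum_{i<j, k} (∂g_{ij}/∂x_k) dx_k ∧ dx_i ∧ dx_j.
Expand each term, using dx_k ∧ dx_i ∧ dx_j = sgn(permutation) dx_{(a)} ∧ dx_{(b)} ∧ dx_{(c)} with (a < b < c) sorted:
  d(-3*x*y + z^2) includes (∂/∂y)(-3*x*y + z^2) dy = (-3*x) dy, which multiplied by dx ∧ dz gives (3*x) dx ∧ dy ∧ dz
Collecting like 3-forms: d(omega) = (3*x) dx ∧ dy ∧ dz.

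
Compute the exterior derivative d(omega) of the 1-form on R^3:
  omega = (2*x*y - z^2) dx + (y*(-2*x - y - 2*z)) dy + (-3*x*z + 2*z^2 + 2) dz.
d(omega) = (-2*x - 2*y) dx ∧ dy + (-z) dx ∧ dz + (2*y) dy ∧ dz

For a 1-form omega = sum_i f_i dx_i, the exterior derivative is
  d(omega) = sum_{i < j} (∂f_j/∂x_i - ∂f_i/∂x_j) dx_i ∧ dx_j.
  coefficient of dx ∧ dy: ∂f_2/∂x - ∂f_1/∂y = ∂(y*(-2*x - y - 2*z))/∂x - ∂(2*x*y - z^2)/∂y = -2*x - 2*y
  coefficient of dx ∧ dz: ∂f_3/∂x - ∂f_1/∂z = ∂(-3*x*z + 2*z^2 + 2)/∂x - ∂(2*x*y - z^2)/∂z = -z
  coefficient of dy ∧ dz: ∂f_3/∂y - ∂f_2/∂z = ∂(-3*x*z + 2*z^2 + 2)/∂y - ∂(y*(-2*x - y - 2*z))/∂z = 2*y
Assembling: d(omega) = (-2*x - 2*y) dx ∧ dy + (-z) dx ∧ dz + (2*y) dy ∧ dz.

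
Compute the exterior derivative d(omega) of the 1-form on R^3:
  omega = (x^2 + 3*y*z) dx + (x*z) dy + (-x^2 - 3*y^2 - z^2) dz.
d(omega) = (-2*z) dx ∧ dy + (-2*x - 3*y) dx ∧ dz + (-x - 6*y) dy ∧ dz

For a 1-form omega = sum_i f_i dx_i, the exterior derivative is
  d(omega) = sum_{i < j} (∂f_j/∂x_i - ∂f_i/∂x_j) dx_i ∧ dx_j.
  coefficient of dx ∧ dy: ∂f_2/∂x - ∂f_1/∂y = ∂(x*z)/∂x - ∂(x^2 + 3*y*z)/∂y = -2*z
  coefficient of dx ∧ dz: ∂f_3/∂x - ∂f_1/∂z = ∂(-x^2 - 3*y^2 - z^2)/∂x - ∂(x^2 + 3*y*z)/∂z = -2*x - 3*y
  coefficient of dy ∧ dz: ∂f_3/∂y - ∂f_2/∂z = ∂(-x^2 - 3*y^2 - z^2)/∂y - ∂(x*z)/∂z = -x - 6*y
Assembling: d(omega) = (-2*z) dx ∧ dy + (-2*x - 3*y) dx ∧ dz + (-x - 6*y) dy ∧ dz.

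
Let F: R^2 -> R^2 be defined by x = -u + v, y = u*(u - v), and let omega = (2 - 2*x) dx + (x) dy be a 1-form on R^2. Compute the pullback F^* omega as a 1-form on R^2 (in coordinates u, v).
F^* omega = (-2*u^2 + 3*u*v - 2*u - v^2 + 2*v - 2) du + (u^2 - u*v + 2*u - 2*v + 2) dv

Using F^*(f dg) = (f ∘ F) d(g ∘ F), substitute each coordinate x_i by F_i(u, v) in f_i, and replace dx_i by d F_i = (∂F_i/∂u) du + (∂F_i/∂v) dv.
  For the x component: f_1(F) = 2*u - 2*v + 2; d F_1 = (-1) du + (1) dv
  For the y component: f_2(F) = -u + v; d F_2 = (2*u - v) du + (-u) dv
Combining and collecting du, dv coefficients:
  coeff of du: -2*u^2 + 3*u*v - 2*u - v^2 + 2*v - 2
  coeff of dv: u^2 - u*v + 2*u - 2*v + 2
F^* omega = (-2*u^2 + 3*u*v - 2*u - v^2 + 2*v - 2) du + (u^2 - u*v + 2*u - 2*v + 2) dv.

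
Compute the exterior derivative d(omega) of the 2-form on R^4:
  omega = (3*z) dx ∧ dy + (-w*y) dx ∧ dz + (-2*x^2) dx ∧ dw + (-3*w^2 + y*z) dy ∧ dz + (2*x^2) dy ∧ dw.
d(omega) = (w + 3) dx ∧ dy ∧ dz + (-y) dx ∧ dz ∧ dw + (-6*w) dy ∧ dz ∧ dw + (4*x) dx ∧ dy ∧ dw

For a 2-form omega = sum_{i<j} g_{ij} dx_i ∧ dx_j, the exterior derivative is
  d(omega) = sum_{i<j} d(g_{ij}) ∧ dx_i ∧ dx_j = sum_{i<j, k} (∂g_{ij}/∂x_k) dx_k ∧ dx_i ∧ dx_j.
Expand each term, using dx_k ∧ dx_i ∧ dx_j = sgn(permutation) dx_{(a)} ∧ dx_{(b)} ∧ dx_{(c)} with (a < b < c) sorted:
  d(3*z) includes (∂/∂z)(3*z) dz = (3) dz, which multiplied by dx ∧ dy gives (3) dx ∧ dy ∧ dz
  d(-w*y) includes (∂/∂y)(-w*y) dy = (-w) dy, which multiplied by dx ∧ dz gives (w) dx ∧ dy ∧ dz
  d(-w*y) includes (∂/∂w)(-w*y) dw = (-y) dw, which multiplied by dx ∧ dz gives (-y) dx ∧ dz ∧ dw
  d(-3*w^2 + y*z) includes (∂/∂w)(-3*w^2 + y*z) dw = (-6*w) dw, which multiplied by dy ∧ dz gives (-6*w) dy ∧ dz ∧ dw
  d(2*x^2) includes (∂/∂x)(2*x^2) dx = (4*x) dx, which multiplied by dy ∧ dw gives (4*x) dx ∧ dy ∧ dw
Collecting like 3-forms: d(omega) = (w + 3) dx ∧ dy ∧ dz + (-y) dx ∧ dz ∧ dw + (-6*w) dy ∧ dz ∧ dw + (4*x) dx ∧ dy ∧ dw.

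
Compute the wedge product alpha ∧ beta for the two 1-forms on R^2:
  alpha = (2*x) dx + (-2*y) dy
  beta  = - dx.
alpha ∧ beta = (-2*y) dx ∧ dy

Distribute the wedge, using dx_i ∧ dx_j = -dx_j ∧ dx_i and dx_i ∧ dx_i = 0. For each pair (i, j) with i < j, the coefficient of dx_i ∧ dx_j in alpha ∧ beta is (alpha_i * beta_j - alpha_j * beta_i). Collecting: alpha ∧ beta = (-2*y) dx ∧ dy.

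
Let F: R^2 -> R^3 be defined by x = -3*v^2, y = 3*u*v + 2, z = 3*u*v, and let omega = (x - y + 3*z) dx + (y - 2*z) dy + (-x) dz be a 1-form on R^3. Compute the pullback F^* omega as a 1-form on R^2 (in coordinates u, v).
F^* omega = (3*v*(-3*u*v + 3*v^2 + 2)) du + (-9*u^2*v - 27*u*v^2 + 6*u + 18*v^3 + 12*v) dv

Using F^*(f dg) = (f ∘ F) d(g ∘ F), substitute each coordinate x_i by F_i(u, v) in f_i, and replace dx_i by d F_i = (∂F_i/∂u) du + (∂F_i/∂v) dv.
  For the x component: f_1(F) = 6*u*v - 3*v^2 - 2; d F_1 = (0) du + (-6*v) dv
  For the y component: f_2(F) = -3*u*v + 2; d F_2 = (3*v) du + (3*u) dv
  For the z component: f_3(F) = 3*v^2; d F_3 = (3*v) du + (3*u) dv
Combining and collecting du, dv coefficients:
  coeff of du: 3*v*(-3*u*v + 3*v^2 + 2)
  coeff of dv: -9*u^2*v - 27*u*v^2 + 6*u + 18*v^3 + 12*v
F^* omega = (3*v*(-3*u*v + 3*v^2 + 2)) du + (-9*u^2*v - 27*u*v^2 + 6*u + 18*v^3 + 12*v) dv.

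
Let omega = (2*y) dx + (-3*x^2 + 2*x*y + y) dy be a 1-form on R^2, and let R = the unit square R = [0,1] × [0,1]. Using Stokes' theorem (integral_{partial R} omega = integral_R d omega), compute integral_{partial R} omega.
integral_(partial R) omega = -4

Stokes: integral_partial_R omega = integral_R d omega with d omega = (∂Q/∂x - ∂P/∂y) dx ∧ dy.
  ∂Q/∂x = -6*x + 2*y
  ∂P/∂y = 2
  integrand = ∂Q/∂x - ∂P/∂y = -6*x + 2*y - 2.
Integrating over R: integral_0^1 integral_0^1 (-6*x + 2*y - 2) dx dy = -4.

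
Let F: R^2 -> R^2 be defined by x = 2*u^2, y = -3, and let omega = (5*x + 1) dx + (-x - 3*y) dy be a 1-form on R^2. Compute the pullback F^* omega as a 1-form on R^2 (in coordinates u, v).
F^* omega = (40*u^3 + 4*u) du

Using F^*(f dg) = (f ∘ F) d(g ∘ F), substitute each coordinate x_i by F_i(u, v) in f_i, and replace dx_i by d F_i = (∂F_i/∂u) du + (∂F_i/∂v) dv.
  For the x component: f_1(F) = 10*u^2 + 1; d F_1 = (4*u) du + (0) dv
  For the y component: f_2(F) = 9 - 2*u^2; d F_2 = (0) du + (0) dv
Combining and collecting du, dv coefficients:
  coeff of du: 40*u^3 + 4*u
  coeff of dv: 0
F^* omega = (40*u^3 + 4*u) du.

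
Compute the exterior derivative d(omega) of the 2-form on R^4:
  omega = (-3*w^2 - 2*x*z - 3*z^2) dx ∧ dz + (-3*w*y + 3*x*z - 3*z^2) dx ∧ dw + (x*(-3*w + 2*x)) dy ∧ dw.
d(omega) = (-6*w - 3*x + 6*z) dx ∧ dz ∧ dw + (4*x) dx ∧ dy ∧ dw

For a 2-form omega = sum_{i<j} g_{ij} dx_i ∧ dx_j, the exterior derivative is
  d(omega) = sum_{i<j} d(g_{ij}) ∧ dx_i ∧ dx_j = sum_{i<j, k} (∂g_{ij}/∂x_k) dx_k ∧ dx_i ∧ dx_j.
Expand each term, using dx_k ∧ dx_i ∧ dx_j = sgn(permutation) dx_{(a)} ∧ dx_{(b)} ∧ dx_{(c)} with (a < b < c) sorted:
  d(-3*w^2 - 2*x*z - 3*z^2) includes (∂/∂w)(-3*w^2 - 2*x*z - 3*z^2) dw = (-6*w) dw, which multiplied by dx ∧ dz gives (-6*w) dx ∧ dz ∧ dw
  d(-3*w*y + 3*x*z - 3*z^2) includes (∂/∂y)(-3*w*y + 3*x*z - 3*z^2) dy = (-3*w) dy, which multiplied by dx ∧ dw gives (3*w) dx ∧ dy ∧ dw
  d(-3*w*y + 3*x*z - 3*z^2) includes (∂/∂z)(-3*w*y + 3*x*z - 3*z^2) dz = (3*x - 6*z) dz, which multiplied by dx ∧ dw gives (-3*x + 6*z) dx ∧ dz ∧ dw
  d(x*(-3*w + 2*x)) includes (∂/∂x)(x*(-3*w + 2*x)) dx = (-3*w + 4*x) dx, which multiplied by dy ∧ dw gives (-3*w + 4*x) dx ∧ dy ∧ dw
Collecting like 3-forms: d(omega) = (-6*w - 3*x + 6*z) dx ∧ dz ∧ dw + (4*x) dx ∧ dy ∧ dw.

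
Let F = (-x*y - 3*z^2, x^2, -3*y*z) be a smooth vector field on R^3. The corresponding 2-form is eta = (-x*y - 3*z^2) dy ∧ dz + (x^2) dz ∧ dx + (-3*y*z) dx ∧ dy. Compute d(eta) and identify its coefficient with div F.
d(eta) = (-4*y) dx ∧ dy ∧ dz; div F = -4*y

For a 2-form in R^3 of the form above, applying d gives a 3-form with coefficient ∂P/∂x + ∂Q/∂y + ∂R/∂z:
  ∂P/∂x = -y
  ∂Q/∂y = 0
  ∂R/∂z = -3*y
Sum = -4*y, which is exactly div F.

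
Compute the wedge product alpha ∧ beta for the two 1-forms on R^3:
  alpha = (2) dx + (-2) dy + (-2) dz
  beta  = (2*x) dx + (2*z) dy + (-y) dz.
alpha ∧ beta = (4*x + 4*z) dx ∧ dy + (4*x - 2*y) dx ∧ dz + (2*y + 4*z) dy ∧ dz

Distribute the wedge, using dx_i ∧ dx_j = -dx_j ∧ dx_i and dx_i ∧ dx_i = 0. For each pair (i, j) with i < j, the coefficient of dx_i ∧ dx_j in alpha ∧ beta is (alpha_i * beta_j - alpha_j * beta_i). Collecting: alpha ∧ beta = (4*x + 4*z) dx ∧ dy + (4*x - 2*y) dx ∧ dz + (2*y + 4*z) dy ∧ dz.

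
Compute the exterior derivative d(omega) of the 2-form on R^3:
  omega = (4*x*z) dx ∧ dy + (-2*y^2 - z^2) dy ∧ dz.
d(omega) = (4*x) dx ∧ dy ∧ dz

For a 2-form omega = sum_{i<j} g_{ij} dx_i ∧ dx_j, the exterior derivative is
  d(omega) = sum_{i<j} d(g_{ij}) ∧ dx_i ∧ dx_j = sum_{i<j, k} (∂g_{ij}/∂x_k) dx_k ∧ dx_i ∧ dx_j.
Expand each term, using dx_k ∧ dx_i ∧ dx_j = sgn(permutation) dx_{(a)} ∧ dx_{(b)} ∧ dx_{(c)} with (a < b < c) sorted:
  d(4*x*z) includes (∂/∂z)(4*x*z) dz = (4*x) dz, which multiplied by dx ∧ dy gives (4*x) dx ∧ dy ∧ dz
Collecting like 3-forms: d(omega) = (4*x) dx ∧ dy ∧ dz.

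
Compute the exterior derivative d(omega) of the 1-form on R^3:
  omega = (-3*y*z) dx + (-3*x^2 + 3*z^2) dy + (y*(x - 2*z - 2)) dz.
d(omega) = (-6*x + 3*z) dx ∧ dy + (4*y) dx ∧ dz + (x - 8*z - 2) dy ∧ dz

For a 1-form omega = sum_i f_i dx_i, the exterior derivative is
  d(omega) = sum_{i < j} (∂f_j/∂x_i - ∂f_i/∂x_j) dx_i ∧ dx_j.
  coefficient of dx ∧ dy: ∂f_2/∂x - ∂f_1/∂y = ∂(-3*x^2 + 3*z^2)/∂x - ∂(-3*y*z)/∂y = -6*x + 3*z
  coefficient of dx ∧ dz: ∂f_3/∂x - ∂f_1/∂z = ∂(y*(x - 2*z - 2))/∂x - ∂(-3*y*z)/∂z = 4*y
  coefficient of dy ∧ dz: ∂f_3/∂y - ∂f_2/∂z = ∂(y*(x - 2*z - 2))/∂y - ∂(-3*x^2 + 3*z^2)/∂z = x - 8*z - 2
Assembling: d(omega) = (-6*x + 3*z) dx ∧ dy + (4*y) dx ∧ dz + (x - 8*z - 2) dy ∧ dz.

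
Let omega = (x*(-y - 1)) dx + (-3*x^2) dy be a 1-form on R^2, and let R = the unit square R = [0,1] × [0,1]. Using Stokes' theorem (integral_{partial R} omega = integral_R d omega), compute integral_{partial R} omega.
integral_(partial R) omega = -5/2

Stokes: integral_partial_R omega = integral_R d omega with d omega = (∂Q/∂x - ∂P/∂y) dx ∧ dy.
  ∂Q/∂x = -6*x
  ∂P/∂y = -x
  integrand = ∂Q/∂x - ∂P/∂y = -5*x.
Integrating over R: integral_0^1 integral_0^1 (-5*x) dx dy = -5/2.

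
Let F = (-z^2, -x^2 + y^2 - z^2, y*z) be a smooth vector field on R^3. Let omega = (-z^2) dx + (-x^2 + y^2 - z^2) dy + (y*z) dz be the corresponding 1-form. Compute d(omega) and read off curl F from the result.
d(omega) = (3*z) dy ∧ dz + (-2*z) dz ∧ dx + (-2*x) dx ∧ dy; curl F = (3*z, -2*z, -2*x)

d omega = sum_{i<j} (∂f_j/∂x_i - ∂f_i/∂x_j) dx_i ∧ dx_j. Under the identification (dy ∧ dz, dz ∧ dx, dx ∧ dy) ↔ (e_x, e_y, e_z), the coefficients are exactly the components of curl F. Compute:
  ∂R/∂y - ∂Q/∂z = (z) - (-2*z) = 3*z
  ∂P/∂z - ∂R/∂x = (-2*z) - (0) = -2*z
  ∂Q/∂x - ∂P/∂y = (-2*x) - (0) = -2*x.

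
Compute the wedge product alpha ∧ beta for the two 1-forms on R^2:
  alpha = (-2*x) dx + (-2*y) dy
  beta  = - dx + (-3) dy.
alpha ∧ beta = (6*x - 2*y) dx ∧ dy

Distribute the wedge, using dx_i ∧ dx_j = -dx_j ∧ dx_i and dx_i ∧ dx_i = 0. For each pair (i, j) with i < j, the coefficient of dx_i ∧ dx_j in alpha ∧ beta is (alpha_i * beta_j - alpha_j * beta_i). Collecting: alpha ∧ beta = (6*x - 2*y) dx ∧ dy.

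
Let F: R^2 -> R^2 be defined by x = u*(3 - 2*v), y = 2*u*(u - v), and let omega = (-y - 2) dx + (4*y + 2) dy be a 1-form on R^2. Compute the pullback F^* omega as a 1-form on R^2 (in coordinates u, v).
F^* omega = (32*u^3 - 44*u^2*v - 6*u^2 + 12*u*v^2 + 6*u*v + 8*u - 6) du + (12*u^2*(-u + v)) dv

Using F^*(f dg) = (f ∘ F) d(g ∘ F), substitute each coordinate x_i by F_i(u, v) in f_i, and replace dx_i by d F_i = (∂F_i/∂u) du + (∂F_i/∂v) dv.
  For the x component: f_1(F) = -2*u^2 + 2*u*v - 2; d F_1 = (3 - 2*v) du + (-2*u) dv
  For the y component: f_2(F) = 8*u^2 - 8*u*v + 2; d F_2 = (4*u - 2*v) du + (-2*u) dv
Combining and collecting du, dv coefficients:
  coeff of du: 32*u^3 - 44*u^2*v - 6*u^2 + 12*u*v^2 + 6*u*v + 8*u - 6
  coeff of dv: 12*u^2*(-u + v)
F^* omega = (32*u^3 - 44*u^2*v - 6*u^2 + 12*u*v^2 + 6*u*v + 8*u - 6) du + (12*u^2*(-u + v)) dv.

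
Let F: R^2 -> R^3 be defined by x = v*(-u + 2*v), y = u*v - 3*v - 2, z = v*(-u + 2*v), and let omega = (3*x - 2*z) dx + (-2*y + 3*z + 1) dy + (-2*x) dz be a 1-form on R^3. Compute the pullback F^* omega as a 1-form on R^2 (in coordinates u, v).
F^* omega = (v*(-6*u*v + 8*v^2 + 6*v + 5)) du + (-6*u^2*v + 12*u*v^2 + 21*u*v + 5*u - 8*v^3 - 18*v^2 - 18*v - 15) dv

Using F^*(f dg) = (f ∘ F) d(g ∘ F), substitute each coordinate x_i by F_i(u, v) in f_i, and replace dx_i by d F_i = (∂F_i/∂u) du + (∂F_i/∂v) dv.
  For the x component: f_1(F) = v*(-u + 2*v); d F_1 = (-v) du + (-u + 4*v) dv
  For the y component: f_2(F) = -5*u*v + 6*v^2 + 6*v + 5; d F_2 = (v) du + (u - 3) dv
  For the z component: f_3(F) = 2*v*(u - 2*v); d F_3 = (-v) du + (-u + 4*v) dv
Combining and collecting du, dv coefficients:
  coeff of du: v*(-6*u*v + 8*v^2 + 6*v + 5)
  coeff of dv: -6*u^2*v + 12*u*v^2 + 21*u*v + 5*u - 8*v^3 - 18*v^2 - 18*v - 15
F^* omega = (v*(-6*u*v + 8*v^2 + 6*v + 5)) du + (-6*u^2*v + 12*u*v^2 + 21*u*v + 5*u - 8*v^3 - 18*v^2 - 18*v - 15) dv.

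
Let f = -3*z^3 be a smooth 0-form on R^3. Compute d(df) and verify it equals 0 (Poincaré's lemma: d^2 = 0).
d(df) = 0

Step 1: df = sum_i (∂f/∂x_i) dx_i = (0) dx + (0) dy + (-9*z^2) dz.
Step 2: Apply d again. Using the 1-form formula, the coefficient of dx ∧ dy in d(df) is ∂^2 f/∂x ∂y - ∂^2 f/∂y ∂x = (0) - (0) = 0 (equality of mixed partials for smooth f).
Similarly for dx ∧ dz and dy ∧ dz — all coefficients vanish. So d(df) = 0.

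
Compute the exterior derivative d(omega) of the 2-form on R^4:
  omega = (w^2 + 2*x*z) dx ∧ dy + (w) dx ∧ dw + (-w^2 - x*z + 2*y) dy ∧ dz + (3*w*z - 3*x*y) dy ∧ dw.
d(omega) = (2*x - z) dx ∧ dy ∧ dz + (2*w - 3*y) dx ∧ dy ∧ dw + (-5*w) dy ∧ dz ∧ dw

For a 2-form omega = sum_{i<j} g_{ij} dx_i ∧ dx_j, the exterior derivative is
  d(omega) = sum_{i<j} d(g_{ij}) ∧ dx_i ∧ dx_j = sum_{i<j, k} (∂g_{ij}/∂x_k) dx_k ∧ dx_i ∧ dx_j.
Expand each term, using dx_k ∧ dx_i ∧ dx_j = sgn(permutation) dx_{(a)} ∧ dx_{(b)} ∧ dx_{(c)} with (a < b < c) sorted:
  d(w^2 + 2*x*z) includes (∂/∂z)(w^2 + 2*x*z) dz = (2*x) dz, which multiplied by dx ∧ dy gives (2*x) dx ∧ dy ∧ dz
  d(w^2 + 2*x*z) includes (∂/∂w)(w^2 + 2*x*z) dw = (2*w) dw, which multiplied by dx ∧ dy gives (2*w) dx ∧ dy ∧ dw
  d(-w^2 - x*z + 2*y) includes (∂/∂x)(-w^2 - x*z + 2*y) dx = (-z) dx, which multiplied by dy ∧ dz gives (-z) dx ∧ dy ∧ dz
  d(-w^2 - x*z + 2*y) includes (∂/∂w)(-w^2 - x*z + 2*y) dw = (-2*w) dw, which multiplied by dy ∧ dz gives (-2*w) dy ∧ dz ∧ dw
  d(3*w*z - 3*x*y) includes (∂/∂x)(3*w*z - 3*x*y) dx = (-3*y) dx, which multiplied by dy ∧ dw gives (-3*y) dx ∧ dy ∧ dw
  d(3*w*z - 3*x*y) includes (∂/∂z)(3*w*z - 3*x*y) dz = (3*w) dz, which multiplied by dy ∧ dw gives (-3*w) dy ∧ dz ∧ dw
Collecting like 3-forms: d(omega) = (2*x - z) dx ∧ dy ∧ dz + (2*w - 3*y) dx ∧ dy ∧ dw + (-5*w) dy ∧ dz ∧ dw.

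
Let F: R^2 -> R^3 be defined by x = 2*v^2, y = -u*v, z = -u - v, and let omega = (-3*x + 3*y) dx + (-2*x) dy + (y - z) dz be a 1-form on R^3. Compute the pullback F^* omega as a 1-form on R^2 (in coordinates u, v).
F^* omega = (u*v - u + 4*v^3 - v) du + (-8*u*v^2 + u*v - u - 24*v^3 - v) dv

Using F^*(f dg) = (f ∘ F) d(g ∘ F), substitute each coordinate x_i by F_i(u, v) in f_i, and replace dx_i by d F_i = (∂F_i/∂u) du + (∂F_i/∂v) dv.
  For the x component: f_1(F) = 3*v*(-u - 2*v); d F_1 = (0) du + (4*v) dv
  For the y component: f_2(F) = -4*v^2; d F_2 = (-v) du + (-u) dv
  For the z component: f_3(F) = -u*v + u + v; d F_3 = (-1) du + (-1) dv
Combining and collecting du, dv coefficients:
  coeff of du: u*v - u + 4*v^3 - v
  coeff of dv: -8*u*v^2 + u*v - u - 24*v^3 - v
F^* omega = (u*v - u + 4*v^3 - v) du + (-8*u*v^2 + u*v - u - 24*v^3 - v) dv.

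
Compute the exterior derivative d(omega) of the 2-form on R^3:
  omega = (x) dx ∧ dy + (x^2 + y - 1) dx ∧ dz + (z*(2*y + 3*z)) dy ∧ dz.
d(omega) = (-1) dx ∧ dy ∧ dz

For a 2-form omega = sum_{i<j} g_{ij} dx_i ∧ dx_j, the exterior derivative is
  d(omega) = sum_{i<j} d(g_{ij}) ∧ dx_i ∧ dx_j = sum_{i<j, k} (∂g_{ij}/∂x_k) dx_k ∧ dx_i ∧ dx_j.
Expand each term, using dx_k ∧ dx_i ∧ dx_j = sgn(permutation) dx_{(a)} ∧ dx_{(b)} ∧ dx_{(c)} with (a < b < c) sorted:
  d(x^2 + y - 1) includes (∂/∂y)(x^2 + y - 1) dy = (1) dy, which multiplied by dx ∧ dz gives (-1) dx ∧ dy ∧ dz
Collecting like 3-forms: d(omega) = (-1) dx ∧ dy ∧ dz.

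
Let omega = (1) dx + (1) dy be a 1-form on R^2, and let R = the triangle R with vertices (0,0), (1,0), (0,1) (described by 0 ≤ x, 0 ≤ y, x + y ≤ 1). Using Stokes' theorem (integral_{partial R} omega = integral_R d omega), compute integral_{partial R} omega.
integral_(partial R) omega = 0

Stokes: integral_partial_R omega = integral_R d omega with d omega = (∂Q/∂x - ∂P/∂y) dx ∧ dy.
  ∂Q/∂x = 0
  ∂P/∂y = 0
  integrand = ∂Q/∂x - ∂P/∂y = 0.
Integrating over R: integral_0^1 integral_0^{1-x} (0) dy dx = 0.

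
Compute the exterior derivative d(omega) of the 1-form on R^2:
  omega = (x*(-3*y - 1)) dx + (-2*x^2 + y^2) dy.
d(omega) = (-x) dx ∧ dy

For a 1-form omega = sum_i f_i dx_i, the exterior derivative is
  d(omega) = sum_{i < j} (∂f_j/∂x_i - ∂f_i/∂x_j) dx_i ∧ dx_j.
  coefficient of dx ∧ dy: ∂f_2/∂x - ∂f_1/∂y = ∂(-2*x^2 + y^2)/∂x - ∂(x*(-3*y - 1))/∂y = -x
Assembling: d(omega) = (-x) dx ∧ dy.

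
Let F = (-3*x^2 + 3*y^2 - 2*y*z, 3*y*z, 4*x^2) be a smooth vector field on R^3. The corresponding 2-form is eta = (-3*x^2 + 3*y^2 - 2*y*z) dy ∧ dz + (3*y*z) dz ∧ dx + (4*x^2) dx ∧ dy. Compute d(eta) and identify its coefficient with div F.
d(eta) = (-6*x + 3*z) dx ∧ dy ∧ dz; div F = -6*x + 3*z

For a 2-form in R^3 of the form above, applying d gives a 3-form with coefficient ∂P/∂x + ∂Q/∂y + ∂R/∂z:
  ∂P/∂x = -6*x
  ∂Q/∂y = 3*z
  ∂R/∂z = 0
Sum = -6*x + 3*z, which is exactly div F.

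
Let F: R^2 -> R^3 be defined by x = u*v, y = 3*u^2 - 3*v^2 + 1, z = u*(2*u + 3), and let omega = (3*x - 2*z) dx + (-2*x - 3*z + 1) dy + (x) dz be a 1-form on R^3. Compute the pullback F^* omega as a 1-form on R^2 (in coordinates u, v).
F^* omega = (3*u*(-12*u^2 - 4*u*v - 18*u + v^2 - v + 2)) du + (-4*u^3 + 39*u^2*v - 6*u^2 + 12*u*v^2 + 54*u*v - 6*v) dv

Using F^*(f dg) = (f ∘ F) d(g ∘ F), substitute each coordinate x_i by F_i(u, v) in f_i, and replace dx_i by d F_i = (∂F_i/∂u) du + (∂F_i/∂v) dv.
  For the x component: f_1(F) = u*(-4*u + 3*v - 6); d F_1 = (v) du + (u) dv
  For the y component: f_2(F) = -6*u^2 - 2*u*v - 9*u + 1; d F_2 = (6*u) du + (-6*v) dv
  For the z component: f_3(F) = u*v; d F_3 = (4*u + 3) du + (0) dv
Combining and collecting du, dv coefficients:
  coeff of du: 3*u*(-12*u^2 - 4*u*v - 18*u + v^2 - v + 2)
  coeff of dv: -4*u^3 + 39*u^2*v - 6*u^2 + 12*u*v^2 + 54*u*v - 6*v
F^* omega = (3*u*(-12*u^2 - 4*u*v - 18*u + v^2 - v + 2)) du + (-4*u^3 + 39*u^2*v - 6*u^2 + 12*u*v^2 + 54*u*v - 6*v) dv.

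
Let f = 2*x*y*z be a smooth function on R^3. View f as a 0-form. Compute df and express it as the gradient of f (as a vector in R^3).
df = (2*y*z) dx + (2*x*z) dy + (2*x*y) dz; grad f = (2*y*z, 2*x*z, 2*x*y)

For a 0-form f, d f = (∂f/∂x) dx + (∂f/∂y) dy + (∂f/∂z) dz. The components of the vector representation are exactly the entries of grad f in Cartesian coordinates:
  ∂f/∂x = 2*y*z
  ∂f/∂y = 2*x*z
  ∂f/∂z = 2*x*y.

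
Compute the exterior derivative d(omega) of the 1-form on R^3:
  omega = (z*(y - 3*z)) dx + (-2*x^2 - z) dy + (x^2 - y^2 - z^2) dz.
d(omega) = (-4*x - z) dx ∧ dy + (2*x - y + 6*z) dx ∧ dz + (1 - 2*y) dy ∧ dz

For a 1-form omega = sum_i f_i dx_i, the exterior derivative is
  d(omega) = sum_{i < j} (∂f_j/∂x_i - ∂f_i/∂x_j) dx_i ∧ dx_j.
  coefficient of dx ∧ dy: ∂f_2/∂x - ∂f_1/∂y = ∂(-2*x^2 - z)/∂x - ∂(z*(y - 3*z))/∂y = -4*x - z
  coefficient of dx ∧ dz: ∂f_3/∂x - ∂f_1/∂z = ∂(x^2 - y^2 - z^2)/∂x - ∂(z*(y - 3*z))/∂z = 2*x - y + 6*z
  coefficient of dy ∧ dz: ∂f_3/∂y - ∂f_2/∂z = ∂(x^2 - y^2 - z^2)/∂y - ∂(-2*x^2 - z)/∂z = 1 - 2*y
Assembling: d(omega) = (-4*x - z) dx ∧ dy + (2*x - y + 6*z) dx ∧ dz + (1 - 2*y) dy ∧ dz.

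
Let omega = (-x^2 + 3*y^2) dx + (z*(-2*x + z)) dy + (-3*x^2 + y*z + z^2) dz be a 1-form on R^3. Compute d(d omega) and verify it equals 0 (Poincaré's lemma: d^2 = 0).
d(d omega) = 0

Step 1: d omega = sum_{i<j} (∂f_j/∂x_i - ∂f_i/∂x_j) dx_i ∧ dx_j:
  coeff of dx ∧ dy: -6*y - 2*z
  coeff of dx ∧ dz: -6*x
  coeff of dy ∧ dz: 2*x - z
Step 2: Apply d again to each 2-form coefficient. The only possible 3-form in R^3 is dx ∧ dy ∧ dz, with coefficient
  ∂(coeff of dy∧dz)/∂x - ∂(coeff of dx∧dz)/∂y + ∂(coeff of dx∧dy)/∂z
  = ∂/∂x (2*x - z) - ∂/∂y (-6*x) + ∂/∂z (-6*y - 2*z).
Each of these terms simplifies to sums of mixed partials that cancel in pairs. The result is 0 (by equality of mixed partials for smooth functions — Schwarz / Clairaut).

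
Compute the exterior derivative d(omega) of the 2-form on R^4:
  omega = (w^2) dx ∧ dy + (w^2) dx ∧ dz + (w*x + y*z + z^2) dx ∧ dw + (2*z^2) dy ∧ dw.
d(omega) = (2*w - z) dx ∧ dy ∧ dw + (2*w - y - 2*z) dx ∧ dz ∧ dw + (-4*z) dy ∧ dz ∧ dw

For a 2-form omega = sum_{i<j} g_{ij} dx_i ∧ dx_j, the exterior derivative is
  d(omega) = sum_{i<j} d(g_{ij}) ∧ dx_i ∧ dx_j = sum_{i<j, k} (∂g_{ij}/∂x_k) dx_k ∧ dx_i ∧ dx_j.
Expand each term, using dx_k ∧ dx_i ∧ dx_j = sgn(permutation) dx_{(a)} ∧ dx_{(b)} ∧ dx_{(c)} with (a < b < c) sorted:
  d(w^2) includes (∂/∂w)(w^2) dw = (2*w) dw, which multiplied by dx ∧ dy gives (2*w) dx ∧ dy ∧ dw
  d(w^2) includes (∂/∂w)(w^2) dw = (2*w) dw, which multiplied by dx ∧ dz gives (2*w) dx ∧ dz ∧ dw
  d(w*x + y*z + z^2) includes (∂/∂y)(w*x + y*z + z^2) dy = (z) dy, which multiplied by dx ∧ dw gives (-z) dx ∧ dy ∧ dw
  d(w*x + y*z + z^2) includes (∂/∂z)(w*x + y*z + z^2) dz = (y + 2*z) dz, which multiplied by dx ∧ dw gives (-y - 2*z) dx ∧ dz ∧ dw
  d(2*z^2) includes (∂/∂z)(2*z^2) dz = (4*z) dz, which multiplied by dy ∧ dw gives (-4*z) dy ∧ dz ∧ dw
Collecting like 3-forms: d(omega) = (2*w - z) dx ∧ dy ∧ dw + (2*w - y - 2*z) dx ∧ dz ∧ dw + (-4*z) dy ∧ dz ∧ dw.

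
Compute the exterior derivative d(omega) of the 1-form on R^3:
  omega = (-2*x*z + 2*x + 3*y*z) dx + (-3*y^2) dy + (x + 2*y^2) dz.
d(omega) = (-3*z) dx ∧ dy + (2*x - 3*y + 1) dx ∧ dz + (4*y) dy ∧ dz

For a 1-form omega = sum_i f_i dx_i, the exterior derivative is
  d(omega) = sum_{i < j} (∂f_j/∂x_i - ∂f_i/∂x_j) dx_i ∧ dx_j.
  coefficient of dx ∧ dy: ∂f_2/∂x - ∂f_1/∂y = ∂(-3*y^2)/∂x - ∂(-2*x*z + 2*x + 3*y*z)/∂y = -3*z
  coefficient of dx ∧ dz: ∂f_3/∂x - ∂f_1/∂z = ∂(x + 2*y^2)/∂x - ∂(-2*x*z + 2*x + 3*y*z)/∂z = 2*x - 3*y + 1
  coefficient of dy ∧ dz: ∂f_3/∂y - ∂f_2/∂z = ∂(x + 2*y^2)/∂y - ∂(-3*y^2)/∂z = 4*y
Assembling: d(omega) = (-3*z) dx ∧ dy + (2*x - 3*y + 1) dx ∧ dz + (4*y) dy ∧ dz.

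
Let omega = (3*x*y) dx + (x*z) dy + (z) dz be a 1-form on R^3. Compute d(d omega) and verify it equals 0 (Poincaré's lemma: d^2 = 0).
d(d omega) = 0

Step 1: d omega = sum_{i<j} (∂f_j/∂x_i - ∂f_i/∂x_j) dx_i ∧ dx_j:
  coeff of dx ∧ dy: -3*x + z
  coeff of dx ∧ dz: 0
  coeff of dy ∧ dz: -x
Step 2: Apply d again to each 2-form coefficient. The only possible 3-form in R^3 is dx ∧ dy ∧ dz, with coefficient
  ∂(coeff of dy∧dz)/∂x - ∂(coeff of dx∧dz)/∂y + ∂(coeff of dx∧dy)/∂z
  = ∂/∂x (-x) - ∂/∂y (0) + ∂/∂z (-3*x + z).
Each of these terms simplifies to sums of mixed partials that cancel in pairs. The result is 0 (by equality of mixed partials for smooth functions — Schwarz / Clairaut).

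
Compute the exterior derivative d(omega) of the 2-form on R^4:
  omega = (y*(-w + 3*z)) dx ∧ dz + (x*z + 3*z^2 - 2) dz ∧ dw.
d(omega) = (w - 3*z) dx ∧ dy ∧ dz + (-y + z) dx ∧ dz ∧ dw

For a 2-form omega = sum_{i<j} g_{ij} dx_i ∧ dx_j, the exterior derivative is
  d(omega) = sum_{i<j} d(g_{ij}) ∧ dx_i ∧ dx_j = sum_{i<j, k} (∂g_{ij}/∂x_k) dx_k ∧ dx_i ∧ dx_j.
Expand each term, using dx_k ∧ dx_i ∧ dx_j = sgn(permutation) dx_{(a)} ∧ dx_{(b)} ∧ dx_{(c)} with (a < b < c) sorted:
  d(y*(-w + 3*z)) includes (∂/∂y)(y*(-w + 3*z)) dy = (-w + 3*z) dy, which multiplied by dx ∧ dz gives (w - 3*z) dx ∧ dy ∧ dz
  d(y*(-w + 3*z)) includes (∂/∂w)(y*(-w + 3*z)) dw = (-y) dw, which multiplied by dx ∧ dz gives (-y) dx ∧ dz ∧ dw
  d(x*z + 3*z^2 - 2) includes (∂/∂x)(x*z + 3*z^2 - 2) dx = (z) dx, which multiplied by dz ∧ dw gives (z) dx ∧ dz ∧ dw
Collecting like 3-forms: d(omega) = (w - 3*z) dx ∧ dy ∧ dz + (-y + z) dx ∧ dz ∧ dw.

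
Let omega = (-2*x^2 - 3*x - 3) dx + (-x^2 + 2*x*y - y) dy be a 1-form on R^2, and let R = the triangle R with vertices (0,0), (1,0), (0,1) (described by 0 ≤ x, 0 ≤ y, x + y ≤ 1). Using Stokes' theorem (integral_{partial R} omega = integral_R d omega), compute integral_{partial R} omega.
integral_(partial R) omega = 0

Stokes: integral_partial_R omega = integral_R d omega with d omega = (∂Q/∂x - ∂P/∂y) dx ∧ dy.
  ∂Q/∂x = -2*x + 2*y
  ∂P/∂y = 0
  integrand = ∂Q/∂x - ∂P/∂y = -2*x + 2*y.
Integrating over R: integral_0^1 integral_0^{1-x} (-2*x + 2*y) dy dx = 0.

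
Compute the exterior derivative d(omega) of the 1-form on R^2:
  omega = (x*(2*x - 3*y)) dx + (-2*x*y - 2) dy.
d(omega) = (3*x - 2*y) dx ∧ dy

For a 1-form omega = sum_i f_i dx_i, the exterior derivative is
  d(omega) = sum_{i < j} (∂f_j/∂x_i - ∂f_i/∂x_j) dx_i ∧ dx_j.
  coefficient of dx ∧ dy: ∂f_2/∂x - ∂f_1/∂y = ∂(-2*x*y - 2)/∂x - ∂(x*(2*x - 3*y))/∂y = 3*x - 2*y
Assembling: d(omega) = (3*x - 2*y) dx ∧ dy.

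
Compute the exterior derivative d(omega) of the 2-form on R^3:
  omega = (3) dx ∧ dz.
d(omega) = 0

For a 2-form omega = sum_{i<j} g_{ij} dx_i ∧ dx_j, the exterior derivative is
  d(omega) = sum_{i<j} d(g_{ij}) ∧ dx_i ∧ dx_j = sum_{i<j, k} (∂g_{ij}/∂x_k) dx_k ∧ dx_i ∧ dx_j.
Expand each term, using dx_k ∧ dx_i ∧ dx_j = sgn(permutation) dx_{(a)} ∧ dx_{(b)} ∧ dx_{(c)} with (a < b < c) sorted:

Collecting like 3-forms: d(omega) = 0.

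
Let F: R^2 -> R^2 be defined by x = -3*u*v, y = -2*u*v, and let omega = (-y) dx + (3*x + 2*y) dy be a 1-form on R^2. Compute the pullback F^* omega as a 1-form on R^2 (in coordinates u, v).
F^* omega = (20*u*v^2) du + (20*u^2*v) dv

Using F^*(f dg) = (f ∘ F) d(g ∘ F), substitute each coordinate x_i by F_i(u, v) in f_i, and replace dx_i by d F_i = (∂F_i/∂u) du + (∂F_i/∂v) dv.
  For the x component: f_1(F) = 2*u*v; d F_1 = (-3*v) du + (-3*u) dv
  For the y component: f_2(F) = -13*u*v; d F_2 = (-2*v) du + (-2*u) dv
Combining and collecting du, dv coefficients:
  coeff of du: 20*u*v^2
  coeff of dv: 20*u^2*v
F^* omega = (20*u*v^2) du + (20*u^2*v) dv.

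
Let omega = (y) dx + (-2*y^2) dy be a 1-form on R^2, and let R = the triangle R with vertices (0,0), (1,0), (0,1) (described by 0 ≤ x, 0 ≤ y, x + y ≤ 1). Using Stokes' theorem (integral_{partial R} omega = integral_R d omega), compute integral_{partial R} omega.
integral_(partial R) omega = -1/2

Stokes: integral_partial_R omega = integral_R d omega with d omega = (∂Q/∂x - ∂P/∂y) dx ∧ dy.
  ∂Q/∂x = 0
  ∂P/∂y = 1
  integrand = ∂Q/∂x - ∂P/∂y = -1.
Integrating over R: integral_0^1 integral_0^{1-x} (-1) dy dx = -1/2.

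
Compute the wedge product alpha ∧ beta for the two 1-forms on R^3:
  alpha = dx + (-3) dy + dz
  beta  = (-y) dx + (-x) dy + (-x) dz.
alpha ∧ beta = (-x - 3*y) dx ∧ dy + (-x + y) dx ∧ dz + (4*x) dy ∧ dz

Distribute the wedge, using dx_i ∧ dx_j = -dx_j ∧ dx_i and dx_i ∧ dx_i = 0. For each pair (i, j) with i < j, the coefficient of dx_i ∧ dx_j in alpha ∧ beta is (alpha_i * beta_j - alpha_j * beta_i). Collecting: alpha ∧ beta = (-x - 3*y) dx ∧ dy + (-x + y) dx ∧ dz + (4*x) dy ∧ dz.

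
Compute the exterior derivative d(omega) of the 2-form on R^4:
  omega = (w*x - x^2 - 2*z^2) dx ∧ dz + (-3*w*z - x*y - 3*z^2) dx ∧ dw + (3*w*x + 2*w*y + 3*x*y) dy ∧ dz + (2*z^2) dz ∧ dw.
d(omega) = (3*w + x + 6*z) dx ∧ dz ∧ dw + (x) dx ∧ dy ∧ dw + (3*w + 3*y) dx ∧ dy ∧ dz + (3*x + 2*y) dy ∧ dz ∧ dw

For a 2-form omega = sum_{i<j} g_{ij} dx_i ∧ dx_j, the exterior derivative is
  d(omega) = sum_{i<j} d(g_{ij}) ∧ dx_i ∧ dx_j = sum_{i<j, k} (∂g_{ij}/∂x_k) dx_k ∧ dx_i ∧ dx_j.
Expand each term, using dx_k ∧ dx_i ∧ dx_j = sgn(permutation) dx_{(a)} ∧ dx_{(b)} ∧ dx_{(c)} with (a < b < c) sorted:
  d(w*x - x^2 - 2*z^2) includes (∂/∂w)(w*x - x^2 - 2*z^2) dw = (x) dw, which multiplied by dx ∧ dz gives (x) dx ∧ dz ∧ dw
  d(-3*w*z - x*y - 3*z^2) includes (∂/∂y)(-3*w*z - x*y - 3*z^2) dy = (-x) dy, which multiplied by dx ∧ dw gives (x) dx ∧ dy ∧ dw
  d(-3*w*z - x*y - 3*z^2) includes (∂/∂z)(-3*w*z - x*y - 3*z^2) dz = (-3*w - 6*z) dz, which multiplied by dx ∧ dw gives (3*w + 6*z) dx ∧ dz ∧ dw
  d(3*w*x + 2*w*y + 3*x*y) includes (∂/∂x)(3*w*x + 2*w*y + 3*x*y) dx = (3*w + 3*y) dx, which multiplied by dy ∧ dz gives (3*w + 3*y) dx ∧ dy ∧ dz
  d(3*w*x + 2*w*y + 3*x*y) includes (∂/∂w)(3*w*x + 2*w*y + 3*x*y) dw = (3*x + 2*y) dw, which multiplied by dy ∧ dz gives (3*x + 2*y) dy ∧ dz ∧ dw
Collecting like 3-forms: d(omega) = (3*w + x + 6*z) dx ∧ dz ∧ dw + (x) dx ∧ dy ∧ dw + (3*w + 3*y) dx ∧ dy ∧ dz + (3*x + 2*y) dy ∧ dz ∧ dw.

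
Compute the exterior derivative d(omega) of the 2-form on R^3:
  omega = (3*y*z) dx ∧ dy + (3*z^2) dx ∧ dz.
d(omega) = (3*y) dx ∧ dy ∧ dz

For a 2-form omega = sum_{i<j} g_{ij} dx_i ∧ dx_j, the exterior derivative is
  d(omega) = sum_{i<j} d(g_{ij}) ∧ dx_i ∧ dx_j = sum_{i<j, k} (∂g_{ij}/∂x_k) dx_k ∧ dx_i ∧ dx_j.
Expand each term, using dx_k ∧ dx_i ∧ dx_j = sgn(permutation) dx_{(a)} ∧ dx_{(b)} ∧ dx_{(c)} with (a < b < c) sorted:
  d(3*y*z) includes (∂/∂z)(3*y*z) dz = (3*y) dz, which multiplied by dx ∧ dy gives (3*y) dx ∧ dy ∧ dz
Collecting like 3-forms: d(omega) = (3*y) dx ∧ dy ∧ dz.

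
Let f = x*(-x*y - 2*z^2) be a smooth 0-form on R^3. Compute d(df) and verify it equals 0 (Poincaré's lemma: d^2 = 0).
d(df) = 0

Step 1: df = sum_i (∂f/∂x_i) dx_i = (-2*x*y - 2*z^2) dx + (-x^2) dy + (-4*x*z) dz.
Step 2: Apply d again. Using the 1-form formula, the coefficient of dx ∧ dy in d(df) is ∂^2 f/∂x ∂y - ∂^2 f/∂y ∂x = (-2*x) - (-2*x) = 0 (equality of mixed partials for smooth f).
Similarly for dx ∧ dz and dy ∧ dz — all coefficients vanish. So d(df) = 0.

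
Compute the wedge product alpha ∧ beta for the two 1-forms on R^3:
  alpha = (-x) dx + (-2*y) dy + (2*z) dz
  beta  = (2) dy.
alpha ∧ beta = (-2*x) dx ∧ dy + (-4*z) dy ∧ dz

Distribute the wedge, using dx_i ∧ dx_j = -dx_j ∧ dx_i and dx_i ∧ dx_i = 0. For each pair (i, j) with i < j, the coefficient of dx_i ∧ dx_j in alpha ∧ beta is (alpha_i * beta_j - alpha_j * beta_i). Collecting: alpha ∧ beta = (-2*x) dx ∧ dy + (-4*z) dy ∧ dz.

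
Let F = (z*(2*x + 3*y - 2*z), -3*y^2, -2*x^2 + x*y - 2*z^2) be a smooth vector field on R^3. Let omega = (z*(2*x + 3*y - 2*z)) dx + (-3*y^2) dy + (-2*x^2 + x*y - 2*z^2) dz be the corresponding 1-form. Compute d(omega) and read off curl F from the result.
d(omega) = (x) dy ∧ dz + (6*x + 2*y - 4*z) dz ∧ dx + (-3*z) dx ∧ dy; curl F = (x, 6*x + 2*y - 4*z, -3*z)

d omega = sum_{i<j} (∂f_j/∂x_i - ∂f_i/∂x_j) dx_i ∧ dx_j. Under the identification (dy ∧ dz, dz ∧ dx, dx ∧ dy) ↔ (e_x, e_y, e_z), the coefficients are exactly the components of curl F. Compute:
  ∂R/∂y - ∂Q/∂z = (x) - (0) = x
  ∂P/∂z - ∂R/∂x = (2*x + 3*y - 4*z) - (-4*x + y) = 6*x + 2*y - 4*z
  ∂Q/∂x - ∂P/∂y = (0) - (3*z) = -3*z.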